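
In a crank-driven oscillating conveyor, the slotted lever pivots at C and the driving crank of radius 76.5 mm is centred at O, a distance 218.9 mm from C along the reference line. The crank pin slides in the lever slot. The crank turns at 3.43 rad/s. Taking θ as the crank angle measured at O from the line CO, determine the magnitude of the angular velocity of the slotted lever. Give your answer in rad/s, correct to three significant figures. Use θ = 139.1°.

ω = 3.43 rad/s
Crank pin A relative to C: A = (d + r cosθ, r sinθ); lever angle φ = atan2(r sinθ, d + r cosθ).
Differentiating tanφ: φ̇ = rω(d cosθ + r)/(d² + r² + 2dr cosθ).
d² + r² + 2dr cosθ = |CA|² = 0.0284546 m²;  d cosθ + r = -0.088956 m.
|ω_lever| = |0.0765·3.43·-0.088956| / 0.0284546 = 0.82031 rad/s.

0.820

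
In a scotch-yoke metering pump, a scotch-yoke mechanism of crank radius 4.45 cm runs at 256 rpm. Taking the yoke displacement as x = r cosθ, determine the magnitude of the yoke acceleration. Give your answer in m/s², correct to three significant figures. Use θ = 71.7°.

10.0

ω = 26.81 rad/s (from 256 rpm).
x = r cosθ ⇒ ẍ = −rω² cosθ (ω constant).
|a| = rω²|cosθ| = 0.0445·(26.81)²·|cos 71.7°| = 10.042 m/s².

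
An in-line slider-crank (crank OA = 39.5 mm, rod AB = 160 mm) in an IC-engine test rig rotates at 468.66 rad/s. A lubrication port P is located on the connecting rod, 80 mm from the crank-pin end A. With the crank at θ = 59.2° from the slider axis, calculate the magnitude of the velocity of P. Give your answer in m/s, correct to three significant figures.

17.6

ω = 468.7 rad/s.  Crank-pin speed |V_A| = rω = 18.512 m/s, perpendicular to OA.
Rod angle: sinφ = −(r/L) sinθ ⇒ φ = -12.243°; ω_rod = −rω cosθ/√(L²−r²sin²θ) = -60.622 rad/s.
V_P = V_A + ω_rod × AP, with AP = 0.08 m along the rod.
Components: V_Px = −rω sinθ − a·ω_rod·sinφ = -16.93 m/s;  V_Py = rω cosθ + a·ω_rod·cosφ = +4.7395 m/s.
|V_P| = √(V_Px² + V_Py²) = 17.58 m/s.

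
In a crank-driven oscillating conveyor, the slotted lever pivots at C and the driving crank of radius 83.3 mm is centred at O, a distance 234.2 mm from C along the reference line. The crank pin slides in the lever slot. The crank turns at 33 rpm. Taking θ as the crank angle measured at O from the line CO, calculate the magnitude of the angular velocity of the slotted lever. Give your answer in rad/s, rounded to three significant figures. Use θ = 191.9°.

1.78

ω = 3.456 rad/s (from 33 rpm).
Crank pin A relative to C: A = (d + r cosθ, r sinθ); lever angle φ = atan2(r sinθ, d + r cosθ).
Differentiating tanφ: φ̇ = rω(d cosθ + r)/(d² + r² + 2dr cosθ).
d² + r² + 2dr cosθ = |CA|² = 0.0236093 m²;  d cosθ + r = -0.14587 m.
|ω_lever| = |0.0833·3.456·-0.14587| / 0.0236093 = 1.7785 rad/s.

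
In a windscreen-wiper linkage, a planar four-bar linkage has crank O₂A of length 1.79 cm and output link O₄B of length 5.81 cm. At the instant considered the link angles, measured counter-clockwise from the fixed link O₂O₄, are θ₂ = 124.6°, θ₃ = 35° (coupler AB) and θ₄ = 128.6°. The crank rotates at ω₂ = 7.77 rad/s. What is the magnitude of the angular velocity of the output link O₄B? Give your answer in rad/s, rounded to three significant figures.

ω₂ = 7.77 rad/s
Differentiating the loop-closure r₂e^{iθ₂}+r₃e^{iθ₃}=r₁+r₄e^{iθ₄} gives r₂ω₂e^{iθ₂}+r₃ω₃e^{iθ₃}=r₄ω₄e^{iθ₄}.
Eliminating the other unknown: ω₄ = r₂ω₂ sin(θ₂−θ₃) / [r₄ sin(θ₄−θ₃)].
Numerator sine = +0.99998; denominator sine = +0.99803.
Result = 0.0179·7.77·(+0.99998) / (0.0581·(+0.99803)) = +2.3985 rad/s; magnitude 2.3985 rad/s.

2.40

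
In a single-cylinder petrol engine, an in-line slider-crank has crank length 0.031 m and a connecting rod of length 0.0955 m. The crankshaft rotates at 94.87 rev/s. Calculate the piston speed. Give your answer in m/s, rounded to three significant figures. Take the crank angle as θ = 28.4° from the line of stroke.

ω = 2π·94.9 = 596.1 rad/s
For an in-line slider-crank, x = r cosθ + √(L² − r² sin²θ), so v = −rω sinθ·[1 + r cosθ/√(L² − r² sin²θ)].
With r = 0.031 m, L = 0.0955 m, θ = 28.4°: √(L² − r² sin²θ) = 0.094355 m.
v = −0.031·596.1·0.47562·[1 + 0.031·0.87965/0.094355] = -11.329 m/s.
|v| = 11.329 m/s.

11.3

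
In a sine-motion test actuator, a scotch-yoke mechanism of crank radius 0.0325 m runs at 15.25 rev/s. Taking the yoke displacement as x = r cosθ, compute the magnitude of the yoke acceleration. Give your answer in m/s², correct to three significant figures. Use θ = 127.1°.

180

ω = 95.82 rad/s (from 15.25 rev/s).
x = r cosθ ⇒ ẍ = −rω² cosθ (ω constant).
|a| = rω²|cosθ| = 0.0325·(95.82)²·|cos 127.1°| = 179.99 m/s².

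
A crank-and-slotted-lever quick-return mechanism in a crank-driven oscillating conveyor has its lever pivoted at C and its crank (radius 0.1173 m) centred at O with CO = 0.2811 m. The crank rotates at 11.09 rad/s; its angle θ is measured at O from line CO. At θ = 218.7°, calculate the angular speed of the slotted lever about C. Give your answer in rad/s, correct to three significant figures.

3.21

ω = 11.09 rad/s
Crank pin A relative to C: A = (d + r cosθ, r sinθ); lever angle φ = atan2(r sinθ, d + r cosθ).
Differentiating tanφ: φ̇ = rω(d cosθ + r)/(d² + r² + 2dr cosθ).
d² + r² + 2dr cosθ = |CA|² = 0.0413102 m²;  d cosθ + r = -0.10208 m.
|ω_lever| = |0.1173·11.09·-0.10208| / 0.0413102 = 3.2145 rad/s.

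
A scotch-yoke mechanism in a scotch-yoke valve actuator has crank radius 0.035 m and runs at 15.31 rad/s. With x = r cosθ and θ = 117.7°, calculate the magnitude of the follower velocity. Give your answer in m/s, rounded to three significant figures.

0.474

ω = 15.31 rad/s
x = r cosθ ⇒ ẋ = −rω sinθ.
|v| = rω|sinθ| = 0.035·15.31·|sin 117.7°| = 0.47444 m/s.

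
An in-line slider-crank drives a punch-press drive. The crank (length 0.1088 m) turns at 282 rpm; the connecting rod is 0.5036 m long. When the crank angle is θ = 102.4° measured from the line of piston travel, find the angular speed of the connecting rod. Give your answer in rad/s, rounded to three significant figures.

1.40

ω = 29.53 rad/s (converted from 282 rpm).
The rod makes angle φ with the slider axis where L sinφ = r sinθ; differentiating, L cosφ·φ̇ = r ω cosθ.
L cosφ = √(L² − r² sin²θ) = 0.49226 m.
|ω_rod| = r ω |cosθ| / √(L² − r² sin²θ) = 0.1088·29.53·0.21474/0.49226 = 1.4016 rad/s.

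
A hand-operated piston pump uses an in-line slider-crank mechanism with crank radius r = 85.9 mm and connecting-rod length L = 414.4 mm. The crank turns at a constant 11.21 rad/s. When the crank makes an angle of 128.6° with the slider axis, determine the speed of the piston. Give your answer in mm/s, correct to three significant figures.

654

ω = 11.21 rad/s
For an in-line slider-crank, x = r cosθ + √(L² − r² sin²θ), so v = −rω sinθ·[1 + r cosθ/√(L² − r² sin²θ)].
With r = 0.0859 m, L = 0.4144 m, θ = 128.6°: √(L² − r² sin²θ) = 0.40893 m.
v = −0.0859·11.21·0.78152·[1 + 0.0859·-0.62388/0.40893] = -0.65393 m/s.
|v| = 0.65393 m/s = 653.93 mm/s.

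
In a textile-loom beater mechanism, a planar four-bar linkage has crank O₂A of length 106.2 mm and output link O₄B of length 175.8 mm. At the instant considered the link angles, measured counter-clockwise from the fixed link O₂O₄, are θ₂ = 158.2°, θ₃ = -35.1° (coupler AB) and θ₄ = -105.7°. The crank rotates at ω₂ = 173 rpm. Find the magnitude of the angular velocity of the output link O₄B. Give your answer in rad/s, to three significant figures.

2.67

ω₂ = 18.12 rad/s (from 173 rpm).
Differentiating the loop-closure r₂e^{iθ₂}+r₃e^{iθ₃}=r₁+r₄e^{iθ₄} gives r₂ω₂e^{iθ₂}+r₃ω₃e^{iθ₃}=r₄ω₄e^{iθ₄}.
Eliminating the other unknown: ω₄ = r₂ω₂ sin(θ₂−θ₃) / [r₄ sin(θ₄−θ₃)].
Numerator sine = -0.23005; denominator sine = -0.94322.
Result = 0.1062·18.12·(-0.23005) / (0.1758·(-0.94322)) = +2.6692 rad/s; magnitude 2.6692 rad/s.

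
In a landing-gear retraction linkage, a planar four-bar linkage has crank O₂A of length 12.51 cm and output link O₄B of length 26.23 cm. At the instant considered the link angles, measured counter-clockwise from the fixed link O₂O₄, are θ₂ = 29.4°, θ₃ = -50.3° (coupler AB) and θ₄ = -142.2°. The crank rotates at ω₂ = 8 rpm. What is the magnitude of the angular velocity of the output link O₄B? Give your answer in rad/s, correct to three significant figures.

ω₂ = 0.8378 rad/s (from 8 rpm).
Differentiating the loop-closure r₂e^{iθ₂}+r₃e^{iθ₃}=r₁+r₄e^{iθ₄} gives r₂ω₂e^{iθ₂}+r₃ω₃e^{iθ₃}=r₄ω₄e^{iθ₄}.
Eliminating the other unknown: ω₄ = r₂ω₂ sin(θ₂−θ₃) / [r₄ sin(θ₄−θ₃)].
Numerator sine = +0.98389; denominator sine = -0.99945.
Result = 0.1251·0.8378·(+0.98389) / (0.2623·(-0.99945)) = -0.39333 rad/s; magnitude 0.39333 rad/s.

0.393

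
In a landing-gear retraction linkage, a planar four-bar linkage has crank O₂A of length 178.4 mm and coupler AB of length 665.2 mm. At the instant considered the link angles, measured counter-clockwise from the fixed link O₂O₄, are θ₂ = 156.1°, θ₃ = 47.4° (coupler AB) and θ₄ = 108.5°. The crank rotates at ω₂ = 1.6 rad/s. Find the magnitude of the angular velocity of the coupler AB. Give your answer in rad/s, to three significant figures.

0.362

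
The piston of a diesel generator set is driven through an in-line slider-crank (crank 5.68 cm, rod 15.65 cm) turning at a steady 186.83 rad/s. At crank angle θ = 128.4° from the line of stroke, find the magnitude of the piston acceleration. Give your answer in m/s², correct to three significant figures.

ω = 186.8 rad/s
x(θ) = r cosθ + √(L² − r² sin²θ); with ω constant, a = ω²·d²x/dθ².
d²x/dθ² = −r cosθ − r²(cos2θ)/√u − r⁴ sin²2θ/(4u^{3/2}),  u = L² − r² sin²θ = 0.0225108 m².
Substituting r = 0.0568 m, L = 0.1565 m, θ = 128.4°: d²x/dθ² = +0.039461 m.
a = ω²·d²x/dθ² = (186.8)²·(+0.039461) = +1377.4 m/s²;  |a| = 1377.4 m/s².

1380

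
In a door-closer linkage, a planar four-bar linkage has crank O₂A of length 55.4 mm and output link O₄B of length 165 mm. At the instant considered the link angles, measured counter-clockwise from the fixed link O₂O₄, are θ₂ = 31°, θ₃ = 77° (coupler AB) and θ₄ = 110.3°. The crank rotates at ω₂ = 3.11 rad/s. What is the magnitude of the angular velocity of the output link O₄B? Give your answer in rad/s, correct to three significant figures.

ω₂ = 3.11 rad/s
Differentiating the loop-closure r₂e^{iθ₂}+r₃e^{iθ₃}=r₁+r₄e^{iθ₄} gives r₂ω₂e^{iθ₂}+r₃ω₃e^{iθ₃}=r₄ω₄e^{iθ₄}.
Eliminating the other unknown: ω₄ = r₂ω₂ sin(θ₂−θ₃) / [r₄ sin(θ₄−θ₃)].
Numerator sine = -0.71934; denominator sine = +0.54902.
Result = 0.0554·3.11·(-0.71934) / (0.165·(+0.54902)) = -1.3681 rad/s; magnitude 1.3681 rad/s.

1.37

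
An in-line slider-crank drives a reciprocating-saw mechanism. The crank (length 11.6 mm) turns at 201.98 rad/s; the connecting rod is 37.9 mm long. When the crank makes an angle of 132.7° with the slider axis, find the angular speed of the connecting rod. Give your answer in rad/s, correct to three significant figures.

ω = 202 rad/s
The rod makes angle φ with the slider axis where L sinφ = r sinθ; differentiating, L cosφ·φ̇ = r ω cosθ.
L cosφ = √(L² − r² sin²θ) = 0.036929 m.
|ω_rod| = r ω |cosθ| / √(L² − r² sin²θ) = 0.0116·202·0.67816/0.036929 = 43.026 rad/s.

43.0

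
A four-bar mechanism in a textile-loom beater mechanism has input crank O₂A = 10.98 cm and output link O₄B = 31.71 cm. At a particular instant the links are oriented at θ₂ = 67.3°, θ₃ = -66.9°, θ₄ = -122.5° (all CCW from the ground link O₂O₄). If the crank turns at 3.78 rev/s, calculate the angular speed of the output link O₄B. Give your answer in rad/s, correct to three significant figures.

7.15

ω₂ = 23.75 rad/s (from 3.78 rev/s).
Differentiating the loop-closure r₂e^{iθ₂}+r₃e^{iθ₃}=r₁+r₄e^{iθ₄} gives r₂ω₂e^{iθ₂}+r₃ω₃e^{iθ₃}=r₄ω₄e^{iθ₄}.
Eliminating the other unknown: ω₄ = r₂ω₂ sin(θ₂−θ₃) / [r₄ sin(θ₄−θ₃)].
Numerator sine = +0.71691; denominator sine = -0.82511.
Result = 0.1098·23.75·(+0.71691) / (0.3171·(-0.82511)) = -7.1454 rad/s; magnitude 7.1454 rad/s.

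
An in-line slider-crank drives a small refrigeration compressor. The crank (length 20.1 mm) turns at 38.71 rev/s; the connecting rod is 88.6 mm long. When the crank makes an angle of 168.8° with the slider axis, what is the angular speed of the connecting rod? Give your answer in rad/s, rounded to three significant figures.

ω = 243.2 rad/s (converted from 38.71 rev/s).
The rod makes angle φ with the slider axis where L sinφ = r sinθ; differentiating, L cosφ·φ̇ = r ω cosθ.
L cosφ = √(L² − r² sin²θ) = 0.088514 m.
|ω_rod| = r ω |cosθ| / √(L² − r² sin²θ) = 0.0201·243.2·0.98096/0.088514 = 54.18 rad/s.

54.2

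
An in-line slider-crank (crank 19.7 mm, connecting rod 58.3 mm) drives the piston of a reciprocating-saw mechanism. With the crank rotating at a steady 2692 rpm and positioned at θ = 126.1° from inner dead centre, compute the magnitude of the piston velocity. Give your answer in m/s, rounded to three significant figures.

ω = 2π·2692/60 = 281.9 rad/s
For an in-line slider-crank, x = r cosθ + √(L² − r² sin²θ), so v = −rω sinθ·[1 + r cosθ/√(L² − r² sin²θ)].
With r = 0.0197 m, L = 0.0583 m, θ = 126.1°: √(L² − r² sin²θ) = 0.056085 m.
v = −0.0197·281.9·0.80799·[1 + 0.0197·-0.58920/0.056085] = -3.5585 m/s.
|v| = 3.5585 m/s.

3.56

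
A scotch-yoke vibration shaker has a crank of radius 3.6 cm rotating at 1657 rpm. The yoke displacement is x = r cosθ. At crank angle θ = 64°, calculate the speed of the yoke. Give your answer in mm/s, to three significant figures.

5610

ω = 173.5 rad/s (from 1657 rpm).
x = r cosθ ⇒ ẋ = −rω sinθ.
|v| = rω|sinθ| = 0.036·173.5·|sin 64°| = 5.6145 m/s = 5614.5 mm/s.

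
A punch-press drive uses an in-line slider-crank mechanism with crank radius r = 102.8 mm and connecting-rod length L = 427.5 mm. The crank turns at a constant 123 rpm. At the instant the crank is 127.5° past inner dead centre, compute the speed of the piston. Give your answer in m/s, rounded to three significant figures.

0.894

ω = 2π·123/60 = 12.88 rad/s
For an in-line slider-crank, x = r cosθ + √(L² − r² sin²θ), so v = −rω sinθ·[1 + r cosθ/√(L² − r² sin²θ)].
With r = 0.1028 m, L = 0.4275 m, θ = 127.5°: √(L² − r² sin²θ) = 0.41965 m.
v = −0.1028·12.88·0.79335·[1 + 0.1028·-0.60876/0.41965] = -0.89384 m/s.
|v| = 0.89384 m/s.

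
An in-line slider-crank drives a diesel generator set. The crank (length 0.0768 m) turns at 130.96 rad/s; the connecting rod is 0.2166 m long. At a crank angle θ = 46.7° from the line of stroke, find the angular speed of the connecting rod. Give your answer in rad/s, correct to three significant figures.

33.0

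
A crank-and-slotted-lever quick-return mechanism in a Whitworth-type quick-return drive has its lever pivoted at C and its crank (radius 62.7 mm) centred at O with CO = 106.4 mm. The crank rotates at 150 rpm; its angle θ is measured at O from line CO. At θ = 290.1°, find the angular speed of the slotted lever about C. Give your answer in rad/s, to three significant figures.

4.93

ω = 15.71 rad/s (from 150 rpm).
Crank pin A relative to C: A = (d + r cosθ, r sinθ); lever angle φ = atan2(r sinθ, d + r cosθ).
Differentiating tanφ: φ̇ = rω(d cosθ + r)/(d² + r² + 2dr cosθ).
d² + r² + 2dr cosθ = |CA|² = 0.0198376 m²;  d cosθ + r = +0.099265 m.
|ω_lever| = |0.0627·15.71·+0.099265| / 0.0198376 = 4.9283 rad/s.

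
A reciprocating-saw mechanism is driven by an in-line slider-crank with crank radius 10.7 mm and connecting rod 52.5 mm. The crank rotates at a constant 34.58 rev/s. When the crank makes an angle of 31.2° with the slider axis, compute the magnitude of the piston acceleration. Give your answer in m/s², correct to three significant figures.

481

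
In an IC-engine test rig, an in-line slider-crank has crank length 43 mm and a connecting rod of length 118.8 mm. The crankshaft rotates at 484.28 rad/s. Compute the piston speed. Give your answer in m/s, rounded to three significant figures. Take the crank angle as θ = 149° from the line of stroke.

7.34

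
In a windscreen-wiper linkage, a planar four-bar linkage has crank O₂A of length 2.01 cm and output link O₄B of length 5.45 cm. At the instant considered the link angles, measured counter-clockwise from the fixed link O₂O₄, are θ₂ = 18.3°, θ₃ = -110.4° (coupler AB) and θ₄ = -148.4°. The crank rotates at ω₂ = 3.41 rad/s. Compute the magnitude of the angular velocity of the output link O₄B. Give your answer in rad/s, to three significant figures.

ω₂ = 3.41 rad/s
Differentiating the loop-closure r₂e^{iθ₂}+r₃e^{iθ₃}=r₁+r₄e^{iθ₄} gives r₂ω₂e^{iθ₂}+r₃ω₃e^{iθ₃}=r₄ω₄e^{iθ₄}.
Eliminating the other unknown: ω₄ = r₂ω₂ sin(θ₂−θ₃) / [r₄ sin(θ₄−θ₃)].
Numerator sine = +0.78043; denominator sine = -0.61566.
Result = 0.0201·3.41·(+0.78043) / (0.0545·(-0.61566)) = -1.5942 rad/s; magnitude 1.5942 rad/s.

1.59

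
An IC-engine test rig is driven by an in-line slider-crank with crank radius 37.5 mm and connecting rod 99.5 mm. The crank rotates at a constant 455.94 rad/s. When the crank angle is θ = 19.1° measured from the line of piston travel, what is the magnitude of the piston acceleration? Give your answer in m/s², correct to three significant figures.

9730

ω = 455.9 rad/s
x(θ) = r cosθ + √(L² − r² sin²θ); with ω constant, a = ω²·d²x/dθ².
d²x/dθ² = −r cosθ − r²(cos2θ)/√u − r⁴ sin²2θ/(4u^{3/2}),  u = L² − r² sin²θ = 0.00974968 m².
Substituting r = 0.0375 m, L = 0.0995 m, θ = 19.1°: d²x/dθ² = -0.046824 m.
a = ω²·d²x/dθ² = (455.9)²·(-0.046824) = -9733.8 m/s²;  |a| = 9733.8 m/s².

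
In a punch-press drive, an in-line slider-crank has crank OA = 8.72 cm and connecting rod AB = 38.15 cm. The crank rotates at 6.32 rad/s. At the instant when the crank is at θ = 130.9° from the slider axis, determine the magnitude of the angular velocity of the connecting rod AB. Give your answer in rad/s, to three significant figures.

ω = 6.32 rad/s
The rod makes angle φ with the slider axis where L sinφ = r sinθ; differentiating, L cosφ·φ̇ = r ω cosθ.
L cosφ = √(L² − r² sin²θ) = 0.37576 m.
|ω_rod| = r ω |cosθ| / √(L² − r² sin²θ) = 0.0872·6.32·0.65474/0.37576 = 0.96026 rad/s.

0.960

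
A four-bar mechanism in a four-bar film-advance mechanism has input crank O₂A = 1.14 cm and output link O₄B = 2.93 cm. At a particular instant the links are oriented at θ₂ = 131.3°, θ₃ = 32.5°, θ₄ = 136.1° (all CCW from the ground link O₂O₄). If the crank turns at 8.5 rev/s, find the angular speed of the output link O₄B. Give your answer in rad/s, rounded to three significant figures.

ω₂ = 53.41 rad/s (from 8.5 rev/s).
Differentiating the loop-closure r₂e^{iθ₂}+r₃e^{iθ₃}=r₁+r₄e^{iθ₄} gives r₂ω₂e^{iθ₂}+r₃ω₃e^{iθ₃}=r₄ω₄e^{iθ₄}.
Eliminating the other unknown: ω₄ = r₂ω₂ sin(θ₂−θ₃) / [r₄ sin(θ₄−θ₃)].
Numerator sine = +0.98823; denominator sine = +0.97196.
Result = 0.0114·53.41·(+0.98823) / (0.0293·(+0.97196)) = +21.127 rad/s; magnitude 21.127 rad/s.

21.1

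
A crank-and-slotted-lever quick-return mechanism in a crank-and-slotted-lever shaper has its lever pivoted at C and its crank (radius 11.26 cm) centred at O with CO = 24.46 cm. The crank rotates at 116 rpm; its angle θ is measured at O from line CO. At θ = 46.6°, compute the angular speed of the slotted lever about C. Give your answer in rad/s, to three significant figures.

ω = 12.15 rad/s (from 116 rpm).
Crank pin A relative to C: A = (d + r cosθ, r sinθ); lever angle φ = atan2(r sinθ, d + r cosθ).
Differentiating tanφ: φ̇ = rω(d cosθ + r)/(d² + r² + 2dr cosθ).
d² + r² + 2dr cosθ = |CA|² = 0.110355 m²;  d cosθ + r = +0.28066 m.
|ω_lever| = |0.1126·12.15·+0.28066| / 0.110355 = 3.4787 rad/s.

3.48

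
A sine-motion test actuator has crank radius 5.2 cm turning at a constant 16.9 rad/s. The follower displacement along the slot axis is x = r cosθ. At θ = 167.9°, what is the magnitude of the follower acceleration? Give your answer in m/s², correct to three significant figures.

ω = 16.9 rad/s
x = r cosθ ⇒ ẍ = −rω² cosθ (ω constant).
|a| = rω²|cosθ| = 0.052·(16.9)²·|cos 167.9°| = 14.522 m/s².

14.5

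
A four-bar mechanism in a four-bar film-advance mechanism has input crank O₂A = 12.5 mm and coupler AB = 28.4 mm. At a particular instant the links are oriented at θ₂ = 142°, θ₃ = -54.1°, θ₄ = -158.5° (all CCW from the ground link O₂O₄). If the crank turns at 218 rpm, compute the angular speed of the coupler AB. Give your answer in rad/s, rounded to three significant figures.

ω₂ = 22.83 rad/s (from 218 rpm).
Differentiating the loop-closure r₂e^{iθ₂}+r₃e^{iθ₃}=r₁+r₄e^{iθ₄} gives r₂ω₂e^{iθ₂}+r₃ω₃e^{iθ₃}=r₄ω₄e^{iθ₄}.
Eliminating the other unknown: ω₃ = r₂ω₂ sin(θ₄−θ₂) / [r₃ sin(θ₃−θ₄)].
Numerator sine = +0.86163; denominator sine = +0.96858.
Result = 0.0125·22.83·(+0.86163) / (0.0284·(+0.96858)) = +8.9384 rad/s; magnitude 8.9384 rad/s.

8.94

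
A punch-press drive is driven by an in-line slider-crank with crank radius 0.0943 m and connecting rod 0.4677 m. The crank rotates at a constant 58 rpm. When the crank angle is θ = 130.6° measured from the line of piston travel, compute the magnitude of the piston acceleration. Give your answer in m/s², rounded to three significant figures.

ω = 2π·58/60 = 6.074 rad/s
x(θ) = r cosθ + √(L² − r² sin²θ); with ω constant, a = ω²·d²x/dθ².
d²x/dθ² = −r cosθ − r²(cos2θ)/√u − r⁴ sin²2θ/(4u^{3/2}),  u = L² − r² sin²θ = 0.213617 m².
Substituting r = 0.0943 m, L = 0.4677 m, θ = 130.6°: d²x/dθ² = +0.064116 m.
a = ω²·d²x/dθ² = (6.074)²·(+0.064116) = +2.3653 m/s²;  |a| = 2.3653 m/s².

2.37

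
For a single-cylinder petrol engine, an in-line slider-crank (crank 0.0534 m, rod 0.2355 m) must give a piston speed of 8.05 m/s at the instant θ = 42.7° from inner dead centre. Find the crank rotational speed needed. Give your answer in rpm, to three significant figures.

For an in-line slider-crank, |v_piston| = rω|sinθ|·[1 + r cosθ/√(L² − r² sin²θ)].
With r = 0.0534 m, L = 0.2355 m, θ = 42.7°: the bracketed kinematic factor |dx/dθ| = 0.042321 m.
ω = v/|dx/dθ| = 8.05/0.042321 = 190.21 rad/s.
N = 60ω/(2π) = 1816.4 rpm.

1820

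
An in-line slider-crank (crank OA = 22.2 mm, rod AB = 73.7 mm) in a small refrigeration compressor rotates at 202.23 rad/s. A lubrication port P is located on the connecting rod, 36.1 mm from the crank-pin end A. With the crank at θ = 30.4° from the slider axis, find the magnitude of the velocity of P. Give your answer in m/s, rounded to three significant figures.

ω = 202.2 rad/s.  Crank-pin speed |V_A| = rω = 4.4895 m/s, perpendicular to OA.
Rod angle: sinφ = −(r/L) sinθ ⇒ φ = -8.768°; ω_rod = −rω cosθ/√(L²−r²sin²θ) = -53.162 rad/s.
V_P = V_A + ω_rod × AP, with AP = 0.0361 m along the rod.
Components: V_Px = −rω sinθ − a·ω_rod·sinφ = -2.5644 m/s;  V_Py = rω cosθ + a·ω_rod·cosφ = +1.9755 m/s.
|V_P| = √(V_Px² + V_Py²) = 3.2371 m/s.

3.24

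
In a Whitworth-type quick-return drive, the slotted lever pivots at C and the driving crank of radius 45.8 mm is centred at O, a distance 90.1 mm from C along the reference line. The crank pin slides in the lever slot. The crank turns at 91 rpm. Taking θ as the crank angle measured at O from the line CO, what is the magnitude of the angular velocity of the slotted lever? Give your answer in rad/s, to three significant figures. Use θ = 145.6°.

ω = 9.529 rad/s (from 91 rpm).
Crank pin A relative to C: A = (d + r cosθ, r sinθ); lever angle φ = atan2(r sinθ, d + r cosθ).
Differentiating tanφ: φ̇ = rω(d cosθ + r)/(d² + r² + 2dr cosθ).
d² + r² + 2dr cosθ = |CA|² = 0.00340586 m²;  d cosθ + r = -0.028543 m.
|ω_lever| = |0.0458·9.529·-0.028543| / 0.00340586 = 3.6577 rad/s.

3.66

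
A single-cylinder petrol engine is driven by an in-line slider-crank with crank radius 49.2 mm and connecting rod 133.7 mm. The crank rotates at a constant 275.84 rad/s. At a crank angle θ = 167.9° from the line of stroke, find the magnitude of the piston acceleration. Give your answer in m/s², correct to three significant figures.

2390

ω = 275.8 rad/s
x(θ) = r cosθ + √(L² − r² sin²θ); with ω constant, a = ω²·d²x/dθ².
d²x/dθ² = −r cosθ − r²(cos2θ)/√u − r⁴ sin²2θ/(4u^{3/2}),  u = L² − r² sin²θ = 0.0177693 m².
Substituting r = 0.0492 m, L = 0.1337 m, θ = 167.9°: d²x/dθ² = +0.03144 m.
a = ω²·d²x/dθ² = (275.8)²·(+0.03144) = +2392.2 m/s²;  |a| = 2392.2 m/s².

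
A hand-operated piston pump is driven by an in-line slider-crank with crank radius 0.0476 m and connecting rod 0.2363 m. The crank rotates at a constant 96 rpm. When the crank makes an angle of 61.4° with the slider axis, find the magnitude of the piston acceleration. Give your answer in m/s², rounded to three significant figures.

1.78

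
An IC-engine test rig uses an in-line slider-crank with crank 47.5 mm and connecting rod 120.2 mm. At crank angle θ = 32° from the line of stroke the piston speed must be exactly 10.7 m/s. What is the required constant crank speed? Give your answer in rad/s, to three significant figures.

For an in-line slider-crank, |v_piston| = rω|sinθ|·[1 + r cosθ/√(L² − r² sin²θ)].
With r = 0.0475 m, L = 0.1202 m, θ = 32°: the bracketed kinematic factor |dx/dθ| = 0.033798 m.
ω = v/|dx/dθ| = 10.7/0.033798 = 316.59 rad/s.

317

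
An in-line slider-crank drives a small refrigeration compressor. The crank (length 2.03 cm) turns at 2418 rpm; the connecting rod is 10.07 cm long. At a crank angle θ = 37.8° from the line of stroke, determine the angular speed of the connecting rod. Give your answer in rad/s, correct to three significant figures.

ω = 253.2 rad/s (converted from 2418 rpm).
The rod makes angle φ with the slider axis where L sinφ = r sinθ; differentiating, L cosφ·φ̇ = r ω cosθ.
L cosφ = √(L² − r² sin²θ) = 0.099928 m.
|ω_rod| = r ω |cosθ| / √(L² − r² sin²θ) = 0.0203·253.2·0.79016/0.099928 = 40.645 rad/s.

40.6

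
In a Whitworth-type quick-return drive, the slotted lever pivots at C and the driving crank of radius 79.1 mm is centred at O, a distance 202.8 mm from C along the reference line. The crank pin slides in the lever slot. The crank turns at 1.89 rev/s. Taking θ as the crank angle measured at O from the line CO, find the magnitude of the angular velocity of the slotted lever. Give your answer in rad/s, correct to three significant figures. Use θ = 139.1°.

3.01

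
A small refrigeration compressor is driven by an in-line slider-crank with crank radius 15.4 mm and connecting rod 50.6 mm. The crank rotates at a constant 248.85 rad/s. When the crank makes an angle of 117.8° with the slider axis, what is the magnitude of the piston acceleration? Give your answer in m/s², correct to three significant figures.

ω = 248.8 rad/s
x(θ) = r cosθ + √(L² − r² sin²θ); with ω constant, a = ω²·d²x/dθ².
d²x/dθ² = −r cosθ − r²(cos2θ)/√u − r⁴ sin²2θ/(4u^{3/2}),  u = L² − r² sin²θ = 0.00237479 m².
Substituting r = 0.0154 m, L = 0.0506 m, θ = 117.8°: d²x/dθ² = +0.0098491 m.
a = ω²·d²x/dθ² = (248.8)²·(+0.0098491) = +609.92 m/s²;  |a| = 609.92 m/s².

610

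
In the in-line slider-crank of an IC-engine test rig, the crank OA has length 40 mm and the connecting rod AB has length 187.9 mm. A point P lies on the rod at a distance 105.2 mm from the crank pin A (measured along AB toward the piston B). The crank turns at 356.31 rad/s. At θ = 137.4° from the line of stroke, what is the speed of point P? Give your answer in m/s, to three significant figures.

ω = 356.3 rad/s.  Crank-pin speed |V_A| = rω = 14.252 m/s, perpendicular to OA.
Rod angle: sinφ = −(r/L) sinθ ⇒ φ = -8.285°; ω_rod = −rω cosθ/√(L²−r²sin²θ) = +56.423 rad/s.
V_P = V_A + ω_rod × AP, with AP = 0.1052 m along the rod.
Components: V_Px = −rω sinθ − a·ω_rod·sinφ = -8.7918 m/s;  V_Py = rω cosθ + a·ω_rod·cosφ = -4.6174 m/s.
|V_P| = √(V_Px² + V_Py²) = 9.9306 m/s.

9.93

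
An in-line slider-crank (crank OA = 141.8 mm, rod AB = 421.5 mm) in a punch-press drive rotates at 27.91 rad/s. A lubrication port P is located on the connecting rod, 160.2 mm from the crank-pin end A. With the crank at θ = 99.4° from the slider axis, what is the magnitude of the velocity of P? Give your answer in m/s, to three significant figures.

3.84

ω = 27.91 rad/s.  Crank-pin speed |V_A| = rω = 3.9576 m/s, perpendicular to OA.
Rod angle: sinφ = −(r/L) sinθ ⇒ φ = -19.384°; ω_rod = −rω cosθ/√(L²−r²sin²θ) = +1.6257 rad/s.
V_P = V_A + ω_rod × AP, with AP = 0.1602 m along the rod.
Components: V_Px = −rω sinθ − a·ω_rod·sinφ = -3.8181 m/s;  V_Py = rω cosθ + a·ω_rod·cosφ = -0.40071 m/s.
|V_P| = √(V_Px² + V_Py²) = 3.839 m/s.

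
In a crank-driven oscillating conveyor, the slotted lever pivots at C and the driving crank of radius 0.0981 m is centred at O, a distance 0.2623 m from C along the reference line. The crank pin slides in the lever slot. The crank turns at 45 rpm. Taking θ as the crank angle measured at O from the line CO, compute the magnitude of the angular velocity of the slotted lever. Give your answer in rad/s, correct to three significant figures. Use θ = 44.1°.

1.15

ω = 4.712 rad/s (from 45 rpm).
Crank pin A relative to C: A = (d + r cosθ, r sinθ); lever angle φ = atan2(r sinθ, d + r cosθ).
Differentiating tanφ: φ̇ = rω(d cosθ + r)/(d² + r² + 2dr cosθ).
d² + r² + 2dr cosθ = |CA|² = 0.115382 m²;  d cosθ + r = +0.28646 m.
|ω_lever| = |0.0981·4.712·+0.28646| / 0.115382 = 1.1477 rad/s.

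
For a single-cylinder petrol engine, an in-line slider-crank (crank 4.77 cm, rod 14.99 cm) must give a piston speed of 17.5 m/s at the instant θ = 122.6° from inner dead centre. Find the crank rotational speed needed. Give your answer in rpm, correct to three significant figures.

For an in-line slider-crank, |v_piston| = rω|sinθ|·[1 + r cosθ/√(L² − r² sin²θ)].
With r = 0.0477 m, L = 0.1499 m, θ = 122.6°: the bracketed kinematic factor |dx/dθ| = 0.033034 m.
ω = v/|dx/dθ| = 17.5/0.033034 = 529.76 rad/s.
N = 60ω/(2π) = 5058.8 rpm.

5060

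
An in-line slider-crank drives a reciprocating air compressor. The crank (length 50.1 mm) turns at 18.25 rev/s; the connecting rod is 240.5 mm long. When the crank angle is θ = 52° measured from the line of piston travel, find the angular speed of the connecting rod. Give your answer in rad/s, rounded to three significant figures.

ω = 114.7 rad/s (converted from 18.25 rev/s).
The rod makes angle φ with the slider axis where L sinφ = r sinθ; differentiating, L cosφ·φ̇ = r ω cosθ.
L cosφ = √(L² − r² sin²θ) = 0.23724 m.
|ω_rod| = r ω |cosθ| / √(L² − r² sin²θ) = 0.0501·114.7·0.61566/0.23724 = 14.909 rad/s.

14.9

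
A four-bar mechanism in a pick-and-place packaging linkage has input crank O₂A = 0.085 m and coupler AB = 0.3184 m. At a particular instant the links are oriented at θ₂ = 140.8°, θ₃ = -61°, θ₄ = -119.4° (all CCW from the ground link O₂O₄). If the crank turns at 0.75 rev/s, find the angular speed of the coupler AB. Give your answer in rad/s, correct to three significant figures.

1.46

ω₂ = 4.712 rad/s (from 0.75 rev/s).
Differentiating the loop-closure r₂e^{iθ₂}+r₃e^{iθ₃}=r₁+r₄e^{iθ₄} gives r₂ω₂e^{iθ₂}+r₃ω₃e^{iθ₃}=r₄ω₄e^{iθ₄}.
Eliminating the other unknown: ω₃ = r₂ω₂ sin(θ₄−θ₂) / [r₃ sin(θ₃−θ₄)].
Numerator sine = +0.98541; denominator sine = +0.85173.
Result = 0.085·4.712·(+0.98541) / (0.3184·(+0.85173)) = +1.4555 rad/s; magnitude 1.4555 rad/s.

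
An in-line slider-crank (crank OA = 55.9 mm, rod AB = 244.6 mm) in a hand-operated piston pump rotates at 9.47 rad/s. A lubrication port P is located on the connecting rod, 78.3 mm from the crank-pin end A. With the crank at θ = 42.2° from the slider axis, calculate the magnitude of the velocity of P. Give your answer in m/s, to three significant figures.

ω = 9.47 rad/s.  Crank-pin speed |V_A| = rω = 0.52937 m/s, perpendicular to OA.
Rod angle: sinφ = −(r/L) sinθ ⇒ φ = -8.831°; ω_rod = −rω cosθ/√(L²−r²sin²θ) = -1.6225 rad/s.
V_P = V_A + ω_rod × AP, with AP = 0.0783 m along the rod.
Components: V_Px = −rω sinθ − a·ω_rod·sinφ = -0.37509 m/s;  V_Py = rω cosθ + a·ω_rod·cosφ = +0.26663 m/s.
|V_P| = √(V_Px² + V_Py²) = 0.4602 m/s.

0.460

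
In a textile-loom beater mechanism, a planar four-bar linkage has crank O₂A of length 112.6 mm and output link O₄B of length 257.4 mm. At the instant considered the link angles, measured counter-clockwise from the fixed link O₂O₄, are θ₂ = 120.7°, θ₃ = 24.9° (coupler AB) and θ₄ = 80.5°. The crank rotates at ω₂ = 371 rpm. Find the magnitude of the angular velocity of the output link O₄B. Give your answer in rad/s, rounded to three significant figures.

20.5

ω₂ = 38.85 rad/s (from 371 rpm).
Differentiating the loop-closure r₂e^{iθ₂}+r₃e^{iθ₃}=r₁+r₄e^{iθ₄} gives r₂ω₂e^{iθ₂}+r₃ω₃e^{iθ₃}=r₄ω₄e^{iθ₄}.
Eliminating the other unknown: ω₄ = r₂ω₂ sin(θ₂−θ₃) / [r₄ sin(θ₄−θ₃)].
Numerator sine = +0.99488; denominator sine = +0.82511.
Result = 0.1126·38.85·(+0.99488) / (0.2574·(+0.82511)) = +20.492 rad/s; magnitude 20.492 rad/s.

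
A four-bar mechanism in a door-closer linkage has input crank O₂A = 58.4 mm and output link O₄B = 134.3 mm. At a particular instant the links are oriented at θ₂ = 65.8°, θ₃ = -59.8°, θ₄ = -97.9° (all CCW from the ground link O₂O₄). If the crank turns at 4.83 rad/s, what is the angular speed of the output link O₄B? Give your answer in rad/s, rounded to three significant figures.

2.77

ω₂ = 4.83 rad/s
Differentiating the loop-closure r₂e^{iθ₂}+r₃e^{iθ₃}=r₁+r₄e^{iθ₄} gives r₂ω₂e^{iθ₂}+r₃ω₃e^{iθ₃}=r₄ω₄e^{iθ₄}.
Eliminating the other unknown: ω₄ = r₂ω₂ sin(θ₂−θ₃) / [r₄ sin(θ₄−θ₃)].
Numerator sine = +0.81310; denominator sine = -0.61704.
Result = 0.0584·4.83·(+0.81310) / (0.1343·(-0.61704)) = -2.7677 rad/s; magnitude 2.7677 rad/s.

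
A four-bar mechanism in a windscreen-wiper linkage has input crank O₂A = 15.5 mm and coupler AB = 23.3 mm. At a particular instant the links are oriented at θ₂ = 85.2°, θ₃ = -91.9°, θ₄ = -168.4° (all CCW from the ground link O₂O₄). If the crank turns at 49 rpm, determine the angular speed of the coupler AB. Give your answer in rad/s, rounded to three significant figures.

3.37

ω₂ = 5.131 rad/s (from 49 rpm).
Differentiating the loop-closure r₂e^{iθ₂}+r₃e^{iθ₃}=r₁+r₄e^{iθ₄} gives r₂ω₂e^{iθ₂}+r₃ω₃e^{iθ₃}=r₄ω₄e^{iθ₄}.
Eliminating the other unknown: ω₃ = r₂ω₂ sin(θ₄−θ₂) / [r₃ sin(θ₃−θ₄)].
Numerator sine = +0.95931; denominator sine = +0.97237.
Result = 0.0155·5.131·(+0.95931) / (0.0233·(+0.97237)) = +3.3677 rad/s; magnitude 3.3677 rad/s.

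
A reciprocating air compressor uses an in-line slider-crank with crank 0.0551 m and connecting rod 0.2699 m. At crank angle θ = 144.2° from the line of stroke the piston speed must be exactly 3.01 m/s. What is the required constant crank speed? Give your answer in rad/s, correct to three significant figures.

112

For an in-line slider-crank, |v_piston| = rω|sinθ|·[1 + r cosθ/√(L² − r² sin²θ)].
With r = 0.0551 m, L = 0.2699 m, θ = 144.2°: the bracketed kinematic factor |dx/dθ| = 0.026856 m.
ω = v/|dx/dθ| = 3.01/0.026856 = 112.08 rad/s.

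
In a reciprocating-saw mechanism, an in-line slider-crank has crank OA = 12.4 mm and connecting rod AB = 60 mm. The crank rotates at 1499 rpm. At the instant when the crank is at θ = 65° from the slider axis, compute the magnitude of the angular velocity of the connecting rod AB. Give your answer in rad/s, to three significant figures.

ω = 157 rad/s (converted from 1499 rpm).
The rod makes angle φ with the slider axis where L sinφ = r sinθ; differentiating, L cosφ·φ̇ = r ω cosθ.
L cosφ = √(L² − r² sin²θ) = 0.058938 m.
|ω_rod| = r ω |cosθ| / √(L² − r² sin²θ) = 0.0124·157·0.42262/0.058938 = 13.957 rad/s.

14.0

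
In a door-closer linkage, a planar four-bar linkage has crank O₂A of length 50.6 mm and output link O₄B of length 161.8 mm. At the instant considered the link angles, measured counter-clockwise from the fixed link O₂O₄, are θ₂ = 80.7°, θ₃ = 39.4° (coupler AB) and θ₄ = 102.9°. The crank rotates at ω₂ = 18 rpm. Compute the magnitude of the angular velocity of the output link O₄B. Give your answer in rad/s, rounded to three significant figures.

0.435

ω₂ = 1.885 rad/s (from 18 rpm).
Differentiating the loop-closure r₂e^{iθ₂}+r₃e^{iθ₃}=r₁+r₄e^{iθ₄} gives r₂ω₂e^{iθ₂}+r₃ω₃e^{iθ₃}=r₄ω₄e^{iθ₄}.
Eliminating the other unknown: ω₄ = r₂ω₂ sin(θ₂−θ₃) / [r₄ sin(θ₄−θ₃)].
Numerator sine = +0.66000; denominator sine = +0.89493.
Result = 0.0506·1.885·(+0.66000) / (0.1618·(+0.89493)) = +0.43474 rad/s; magnitude 0.43474 rad/s.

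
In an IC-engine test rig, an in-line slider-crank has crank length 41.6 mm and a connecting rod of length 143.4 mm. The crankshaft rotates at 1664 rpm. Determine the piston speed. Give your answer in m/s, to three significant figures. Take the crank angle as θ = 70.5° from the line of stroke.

ω = 2π·1664/60 = 174.3 rad/s
For an in-line slider-crank, x = r cosθ + √(L² − r² sin²θ), so v = −rω sinθ·[1 + r cosθ/√(L² − r² sin²θ)].
With r = 0.0416 m, L = 0.1434 m, θ = 70.5°: √(L² − r² sin²θ) = 0.13793 m.
v = −0.0416·174.3·0.94264·[1 + 0.0416·0.33381/0.13793] = -7.5211 m/s.
|v| = 7.5211 m/s.

7.52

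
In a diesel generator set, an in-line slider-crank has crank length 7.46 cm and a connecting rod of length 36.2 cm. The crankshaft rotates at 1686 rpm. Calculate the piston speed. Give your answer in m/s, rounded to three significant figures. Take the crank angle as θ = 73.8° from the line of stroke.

13.4

ω = 2π·1686/60 = 176.6 rad/s
For an in-line slider-crank, x = r cosθ + √(L² − r² sin²θ), so v = −rω sinθ·[1 + r cosθ/√(L² − r² sin²θ)].
With r = 0.0746 m, L = 0.362 m, θ = 73.8°: √(L² − r² sin²θ) = 0.35484 m.
v = −0.0746·176.6·0.96029·[1 + 0.0746·0.27899/0.35484] = -13.39 m/s.
|v| = 13.39 m/s.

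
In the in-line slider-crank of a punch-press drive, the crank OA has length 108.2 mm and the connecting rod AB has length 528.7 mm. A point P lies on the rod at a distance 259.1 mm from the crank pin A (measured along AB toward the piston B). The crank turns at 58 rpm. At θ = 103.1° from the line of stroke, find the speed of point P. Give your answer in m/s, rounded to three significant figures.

0.630

ω = 6.074 rad/s.  Crank-pin speed |V_A| = rω = 0.65718 m/s, perpendicular to OA.
Rod angle: sinφ = −(r/L) sinθ ⇒ φ = -11.498°; ω_rod = −rω cosθ/√(L²−r²sin²θ) = +0.2875 rad/s.
V_P = V_A + ω_rod × AP, with AP = 0.2591 m along the rod.
Components: V_Px = −rω sinθ − a·ω_rod·sinφ = -0.62523 m/s;  V_Py = rω cosθ + a·ω_rod·cosφ = -0.075954 m/s.
|V_P| = √(V_Px² + V_Py²) = 0.62983 m/s.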